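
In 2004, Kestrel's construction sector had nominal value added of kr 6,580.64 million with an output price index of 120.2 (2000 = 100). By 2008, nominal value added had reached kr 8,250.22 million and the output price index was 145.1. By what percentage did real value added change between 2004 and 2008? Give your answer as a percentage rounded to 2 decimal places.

3.86%

Deflate each year: 2004 → 6580.64/1.202 = 5474.74; 2008 → 8250.22/1.451 = 5685.89.
So real value added changed by 5685.89/5474.74 − 1 = 0.0386, i.e. 3.86%.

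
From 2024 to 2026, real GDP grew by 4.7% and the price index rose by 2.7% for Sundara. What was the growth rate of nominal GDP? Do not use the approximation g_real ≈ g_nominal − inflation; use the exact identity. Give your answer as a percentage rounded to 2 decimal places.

7.53%

(1 + g_nom) = (1 + g_real)(1 + π) = 1.0470 × 1.0270 = 1.07527.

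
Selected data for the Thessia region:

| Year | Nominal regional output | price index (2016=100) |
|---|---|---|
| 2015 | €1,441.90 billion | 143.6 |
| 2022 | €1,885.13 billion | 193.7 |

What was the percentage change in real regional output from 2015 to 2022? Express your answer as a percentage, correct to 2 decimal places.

-3.08%

Real regional output 2015 = 1441.90 / 1.436 = 1004.11.
Real regional output 2022 = 1885.13 / 1.937 = 973.22.
Real growth = 973.22 / 1004.11 − 1 = -0.0308.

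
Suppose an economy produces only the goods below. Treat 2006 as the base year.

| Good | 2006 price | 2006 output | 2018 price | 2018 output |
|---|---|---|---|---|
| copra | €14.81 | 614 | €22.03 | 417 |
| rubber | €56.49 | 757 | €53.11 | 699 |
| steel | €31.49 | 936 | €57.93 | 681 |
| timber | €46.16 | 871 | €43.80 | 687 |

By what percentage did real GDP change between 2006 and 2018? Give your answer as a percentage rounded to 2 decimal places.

-18.69%

Real GDP 2006 = Nominal GDP 2006 = 14.81·614 + 56.49·757 + 31.49·936 + 46.16·871 = 121536.27.
Real GDP 2018 (at 2006 prices) = 14.81·417 + 56.49·699 + 31.49·681 + 46.16·687 = 98818.89.
Real growth = 98818.89/121536.27 − 1 = -0.1869.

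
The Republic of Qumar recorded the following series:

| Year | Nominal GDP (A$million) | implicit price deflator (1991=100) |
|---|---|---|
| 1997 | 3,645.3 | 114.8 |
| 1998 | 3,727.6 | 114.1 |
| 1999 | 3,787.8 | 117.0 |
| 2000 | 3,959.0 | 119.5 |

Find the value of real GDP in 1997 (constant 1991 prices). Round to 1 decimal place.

A$3,175.3 million

Real GDP 1997 = 3645.3 / 1.148 = 3175.35.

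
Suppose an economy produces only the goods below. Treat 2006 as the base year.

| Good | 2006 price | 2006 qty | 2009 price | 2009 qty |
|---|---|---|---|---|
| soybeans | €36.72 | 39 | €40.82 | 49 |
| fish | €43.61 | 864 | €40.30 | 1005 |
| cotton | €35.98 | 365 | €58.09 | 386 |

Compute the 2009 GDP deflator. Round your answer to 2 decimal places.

109.09

Nominal GDP 2009 = 40.82·49 + 40.30·1005 + 58.09·386 = 64924.42.
Real GDP 2009 (at 2006 prices) = 36.72·49 + 43.61·1005 + 35.98·386 = 59515.61.
Deflator = Nominal/Real × 100 = 64924.42/59515.61 × 100 = 109.088.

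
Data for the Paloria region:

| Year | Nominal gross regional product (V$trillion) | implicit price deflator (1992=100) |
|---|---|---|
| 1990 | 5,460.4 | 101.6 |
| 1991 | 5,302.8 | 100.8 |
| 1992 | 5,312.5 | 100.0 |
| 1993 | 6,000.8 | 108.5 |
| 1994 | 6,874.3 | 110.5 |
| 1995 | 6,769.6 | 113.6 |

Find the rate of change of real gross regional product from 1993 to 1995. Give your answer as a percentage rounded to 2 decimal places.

7.75%

Real gross regional product 1993 = 6000.8/1.085 = 5530.69.
Real gross regional product 1995 = 6769.6/1.136 = 5959.15.
Change = 5959.15/5530.69 − 1 = 0.0775.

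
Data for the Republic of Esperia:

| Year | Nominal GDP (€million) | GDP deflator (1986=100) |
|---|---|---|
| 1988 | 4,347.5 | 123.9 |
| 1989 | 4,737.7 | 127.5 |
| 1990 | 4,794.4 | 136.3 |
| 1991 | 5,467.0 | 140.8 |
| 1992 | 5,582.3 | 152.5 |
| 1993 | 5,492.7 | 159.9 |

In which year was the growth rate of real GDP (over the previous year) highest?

1989: real = 4737.7/1.275 = 3715.84; growth vs 1988 (3508.88) = 5.90%.
1990: real = 4794.4/1.363 = 3517.53; growth vs 1989 (3715.84) = -5.34%.
1991: real = 5467.0/1.408 = 3882.81; growth vs 1990 (3517.53) = 10.38%.
1992: real = 5582.3/1.525 = 3660.52; growth vs 1991 (3882.81) = -5.72%.
1993: real = 5492.7/1.599 = 3435.08; growth vs 1992 (3660.52) = -6.16%.

1991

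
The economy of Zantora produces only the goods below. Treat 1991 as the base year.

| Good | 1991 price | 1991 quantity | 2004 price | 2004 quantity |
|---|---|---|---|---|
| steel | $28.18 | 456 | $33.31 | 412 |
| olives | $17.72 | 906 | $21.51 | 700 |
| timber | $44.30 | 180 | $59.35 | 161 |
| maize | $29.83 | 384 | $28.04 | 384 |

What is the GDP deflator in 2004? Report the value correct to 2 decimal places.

115.26

Nominal GDP 2004 = 33.31·412 + 21.51·700 + 59.35·161 + 28.04·384 = 49103.43.
Real GDP 2004 (at 1991 prices) = 28.18·412 + 17.72·700 + 44.30·161 + 29.83·384 = 42601.18.
Deflator = Nominal/Real × 100 = 49103.43/42601.18 × 100 = 115.263.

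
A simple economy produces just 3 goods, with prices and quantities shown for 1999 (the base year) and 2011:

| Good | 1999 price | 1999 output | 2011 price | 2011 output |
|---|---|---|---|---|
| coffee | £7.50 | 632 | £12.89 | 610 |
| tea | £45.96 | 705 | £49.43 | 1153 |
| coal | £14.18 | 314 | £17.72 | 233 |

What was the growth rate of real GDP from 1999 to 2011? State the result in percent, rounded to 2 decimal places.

Real GDP 1999 = Nominal GDP 1999 = 7.50·632 + 45.96·705 + 14.18·314 = 41594.32.
Real GDP 2011 (at 1999 prices) = 7.50·610 + 45.96·1153 + 14.18·233 = 60870.82.
Real growth = 60870.82/41594.32 − 1 = 0.4634.

46.34%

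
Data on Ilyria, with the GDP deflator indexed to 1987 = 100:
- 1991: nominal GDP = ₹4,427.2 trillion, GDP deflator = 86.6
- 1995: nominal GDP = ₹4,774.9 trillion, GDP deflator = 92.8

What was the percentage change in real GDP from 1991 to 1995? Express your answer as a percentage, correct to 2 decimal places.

Real GDP 1991 = 4427.2 / 0.866 = 5112.24.
Real GDP 1995 = 4774.9 / 0.928 = 5145.37.
Real growth = 5145.37 / 5112.24 − 1 = 0.0065.

0.65%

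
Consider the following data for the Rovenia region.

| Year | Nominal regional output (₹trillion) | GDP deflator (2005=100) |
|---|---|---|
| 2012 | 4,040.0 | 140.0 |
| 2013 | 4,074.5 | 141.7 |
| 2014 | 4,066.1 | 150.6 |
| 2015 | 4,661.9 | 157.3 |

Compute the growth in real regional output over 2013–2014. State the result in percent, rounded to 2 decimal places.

Real regional output 2013 = 4074.5/1.417 = 2875.44.
Real regional output 2014 = 4066.1/1.506 = 2699.93.
Change = 2699.93/2875.44 − 1 = -0.0610.

-6.10%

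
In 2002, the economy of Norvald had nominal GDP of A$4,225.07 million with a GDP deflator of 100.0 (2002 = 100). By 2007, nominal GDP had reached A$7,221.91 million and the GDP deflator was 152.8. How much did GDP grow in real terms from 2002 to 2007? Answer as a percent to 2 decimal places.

11.87%

Real GDP 2002 = 4225.07 / 1.000 = 4225.07.
Real GDP 2007 = 7221.91 / 1.528 = 4726.38.
Real growth = 4726.38 / 4225.07 − 1 = 0.1187.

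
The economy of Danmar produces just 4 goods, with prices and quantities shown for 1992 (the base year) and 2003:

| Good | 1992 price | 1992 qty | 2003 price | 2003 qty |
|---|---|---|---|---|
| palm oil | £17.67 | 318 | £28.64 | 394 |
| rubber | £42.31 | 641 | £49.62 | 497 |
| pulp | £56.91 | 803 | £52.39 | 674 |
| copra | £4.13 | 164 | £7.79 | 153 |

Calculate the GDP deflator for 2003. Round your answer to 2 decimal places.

108.16

Nominal GDP 2003 = 28.64·394 + 49.62·497 + 52.39·674 + 7.79·153 = 72448.03.
Real GDP 2003 (at 1992 prices) = 17.67·394 + 42.31·497 + 56.91·674 + 4.13·153 = 66979.28.
Deflator = Nominal/Real × 100 = 72448.03/66979.28 × 100 = 108.165.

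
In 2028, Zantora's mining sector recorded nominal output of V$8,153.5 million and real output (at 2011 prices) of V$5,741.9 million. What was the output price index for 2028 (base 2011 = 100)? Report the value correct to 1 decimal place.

output price index = (Nominal / Real) × 100 = 8153.5 / 5741.9 × 100 = 142.00.

142.0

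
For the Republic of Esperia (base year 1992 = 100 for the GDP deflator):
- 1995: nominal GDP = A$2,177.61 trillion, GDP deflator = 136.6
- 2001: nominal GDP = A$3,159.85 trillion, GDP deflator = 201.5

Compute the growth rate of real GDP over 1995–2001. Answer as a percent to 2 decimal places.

-1.63%

Real GDP 1995 = 2177.61 / 1.366 = 1594.15.
Real GDP 2001 = 3159.85 / 2.015 = 1568.16.
Real growth = 1568.16 / 1594.15 − 1 = -0.0163.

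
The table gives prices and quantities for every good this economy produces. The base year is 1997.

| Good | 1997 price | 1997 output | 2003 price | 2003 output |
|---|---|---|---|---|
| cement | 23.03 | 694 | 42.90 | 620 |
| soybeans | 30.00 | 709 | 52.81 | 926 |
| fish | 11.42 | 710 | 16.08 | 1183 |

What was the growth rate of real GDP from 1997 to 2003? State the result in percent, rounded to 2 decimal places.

Real GDP 1997 = Nominal GDP 1997 = 23.03·694 + 30.00·709 + 11.42·710 = 45361.02.
Real GDP 2003 (at 1997 prices) = 23.03·620 + 30.00·926 + 11.42·1183 = 55568.46.
Real growth = 55568.46/45361.02 − 1 = 0.2250.

22.50%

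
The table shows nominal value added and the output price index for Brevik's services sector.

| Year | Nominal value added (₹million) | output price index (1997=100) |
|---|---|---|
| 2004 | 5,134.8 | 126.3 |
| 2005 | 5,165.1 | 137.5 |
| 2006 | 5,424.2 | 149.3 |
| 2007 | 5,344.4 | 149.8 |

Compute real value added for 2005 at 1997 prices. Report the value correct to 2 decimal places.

Real value added 2005 = 5165.1 / 1.375 = 3756.44.

₹3,756.44 million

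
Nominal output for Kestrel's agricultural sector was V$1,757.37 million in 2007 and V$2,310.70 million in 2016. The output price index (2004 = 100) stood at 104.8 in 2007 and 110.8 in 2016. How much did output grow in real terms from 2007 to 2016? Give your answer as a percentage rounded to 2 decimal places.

24.37%

Deflate each year: 2007 → 1757.37/1.048 = 1676.88; 2016 → 2310.70/1.108 = 2085.47.
So real output changed by 2085.47/1676.88 − 1 = 0.2437, i.e. 24.37%.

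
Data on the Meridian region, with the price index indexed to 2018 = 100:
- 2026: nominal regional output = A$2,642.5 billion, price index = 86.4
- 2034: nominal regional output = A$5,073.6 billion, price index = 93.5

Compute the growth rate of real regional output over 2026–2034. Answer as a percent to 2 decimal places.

77.42%

Deflate each year: 2026 → 2642.5/0.864 = 3058.45; 2034 → 5073.6/0.935 = 5426.31.
So real regional output changed by 5426.31/3058.45 − 1 = 0.7742, i.e. 77.42%.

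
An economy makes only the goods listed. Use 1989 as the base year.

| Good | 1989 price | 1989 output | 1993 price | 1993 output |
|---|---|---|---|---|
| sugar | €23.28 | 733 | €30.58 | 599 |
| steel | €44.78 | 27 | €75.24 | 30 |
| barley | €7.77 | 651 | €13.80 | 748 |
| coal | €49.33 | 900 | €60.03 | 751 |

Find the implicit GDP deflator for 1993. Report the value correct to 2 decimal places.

Nominal GDP 1993 = 30.58·599 + 75.24·30 + 13.80·748 + 60.03·751 = 75979.55.
Real GDP 1993 (at 1989 prices) = 23.28·599 + 44.78·30 + 7.77·748 + 49.33·751 = 58146.91.
Deflator = Nominal/Real × 100 = 75979.55/58146.91 × 100 = 130.668.

130.67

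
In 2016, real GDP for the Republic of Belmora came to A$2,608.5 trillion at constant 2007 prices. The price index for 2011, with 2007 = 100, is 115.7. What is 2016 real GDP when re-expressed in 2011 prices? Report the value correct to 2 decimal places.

A$3,018.03 trillion

Real GDP in 2011 prices = Real GDP in 2007 prices × (P_2011/P_2007) = 2608.5 × 1.157 = 3018.03.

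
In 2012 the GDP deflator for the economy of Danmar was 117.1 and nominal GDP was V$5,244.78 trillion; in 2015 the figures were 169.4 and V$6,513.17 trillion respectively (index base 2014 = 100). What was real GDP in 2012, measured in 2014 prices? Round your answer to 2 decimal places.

V$4,478.89 trillion

Real GDP = Nominal / (GDP deflator/100) = 5244.78 / 1.171 = 4478.89.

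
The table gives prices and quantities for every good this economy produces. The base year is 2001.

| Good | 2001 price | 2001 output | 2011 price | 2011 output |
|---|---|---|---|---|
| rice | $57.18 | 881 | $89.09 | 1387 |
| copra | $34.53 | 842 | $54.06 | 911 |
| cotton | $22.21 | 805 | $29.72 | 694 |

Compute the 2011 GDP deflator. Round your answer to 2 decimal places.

Nominal GDP 2011 = 89.09·1387 + 54.06·911 + 29.72·694 = 193442.17.
Real GDP 2011 (at 2001 prices) = 57.18·1387 + 34.53·911 + 22.21·694 = 126179.23.
Deflator = Nominal/Real × 100 = 193442.17/126179.23 × 100 = 153.307.

153.31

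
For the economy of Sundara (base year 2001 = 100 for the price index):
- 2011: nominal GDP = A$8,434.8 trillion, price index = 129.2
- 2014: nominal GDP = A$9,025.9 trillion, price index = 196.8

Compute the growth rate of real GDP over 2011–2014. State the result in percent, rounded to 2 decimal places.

-29.75%

Deflate each year: 2011 → 8434.8/1.292 = 6528.48; 2014 → 9025.9/1.968 = 4586.33.
So real GDP changed by 4586.33/6528.48 − 1 = -0.2975, i.e. -29.75%.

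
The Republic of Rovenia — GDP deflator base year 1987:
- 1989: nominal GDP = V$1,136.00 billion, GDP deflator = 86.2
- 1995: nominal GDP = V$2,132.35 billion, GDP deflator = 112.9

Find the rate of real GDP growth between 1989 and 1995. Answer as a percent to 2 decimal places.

43.32%

Real GDP 1989 = 1136.00 / 0.862 = 1317.87.
Real GDP 1995 = 2132.35 / 1.129 = 1888.71.
Real growth = 1888.71 / 1317.87 − 1 = 0.4332.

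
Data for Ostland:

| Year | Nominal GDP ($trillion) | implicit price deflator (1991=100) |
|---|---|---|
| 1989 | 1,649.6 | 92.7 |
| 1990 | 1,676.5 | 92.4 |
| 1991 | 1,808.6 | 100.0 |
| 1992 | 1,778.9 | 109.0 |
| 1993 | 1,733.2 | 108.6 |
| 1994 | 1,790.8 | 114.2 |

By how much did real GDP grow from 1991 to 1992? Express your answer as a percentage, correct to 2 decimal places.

-9.76%

Real GDP 1991 = 1808.6/1.000 = 1808.60.
Real GDP 1992 = 1778.9/1.090 = 1632.02.
Change = 1632.02/1808.60 − 1 = -0.0976.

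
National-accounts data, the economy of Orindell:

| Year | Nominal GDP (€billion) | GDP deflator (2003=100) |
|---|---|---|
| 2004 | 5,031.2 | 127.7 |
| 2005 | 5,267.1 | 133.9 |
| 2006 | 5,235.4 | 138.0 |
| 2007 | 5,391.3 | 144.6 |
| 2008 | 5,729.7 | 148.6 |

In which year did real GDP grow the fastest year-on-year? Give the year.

2008

2005: real = 5267.1/1.339 = 3933.61; growth vs 2004 (3939.86) = -0.16%.
2006: real = 5235.4/1.380 = 3793.77; growth vs 2005 (3933.61) = -3.56%.
2007: real = 5391.3/1.446 = 3728.42; growth vs 2006 (3793.77) = -1.72%.
2008: real = 5729.7/1.486 = 3855.79; growth vs 2007 (3728.42) = 3.42%.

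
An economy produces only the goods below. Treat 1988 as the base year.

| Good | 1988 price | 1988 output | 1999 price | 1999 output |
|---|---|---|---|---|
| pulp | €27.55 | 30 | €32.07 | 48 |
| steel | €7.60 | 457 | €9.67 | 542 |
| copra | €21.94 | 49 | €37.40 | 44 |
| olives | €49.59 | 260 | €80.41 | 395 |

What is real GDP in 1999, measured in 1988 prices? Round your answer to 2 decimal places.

Real GDP 1999 = Σ (p_1988 × q_1999) = 27.55·48 + 7.60·542 + 21.94·44 + 49.59·395 = 25995.01.

€25995.01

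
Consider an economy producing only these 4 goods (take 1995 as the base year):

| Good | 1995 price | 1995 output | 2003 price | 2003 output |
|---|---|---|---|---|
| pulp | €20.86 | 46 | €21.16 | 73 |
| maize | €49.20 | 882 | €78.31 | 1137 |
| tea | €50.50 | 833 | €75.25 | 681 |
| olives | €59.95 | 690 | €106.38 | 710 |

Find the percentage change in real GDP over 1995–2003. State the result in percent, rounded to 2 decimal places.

Real GDP 1995 = Nominal GDP 1995 = 20.86·46 + 49.20·882 + 50.50·833 + 59.95·690 = 127785.96.
Real GDP 2003 (at 1995 prices) = 20.86·73 + 49.20·1137 + 50.50·681 + 59.95·710 = 134418.18.
Real growth = 134418.18/127785.96 − 1 = 0.0519.

5.19%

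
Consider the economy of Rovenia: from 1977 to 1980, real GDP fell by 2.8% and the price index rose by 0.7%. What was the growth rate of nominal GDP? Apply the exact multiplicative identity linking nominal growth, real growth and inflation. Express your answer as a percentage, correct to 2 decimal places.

-2.12%

(1 + g_nom) = (1 + g_real)(1 + π) = 0.9720 × 1.0070 = 0.97880.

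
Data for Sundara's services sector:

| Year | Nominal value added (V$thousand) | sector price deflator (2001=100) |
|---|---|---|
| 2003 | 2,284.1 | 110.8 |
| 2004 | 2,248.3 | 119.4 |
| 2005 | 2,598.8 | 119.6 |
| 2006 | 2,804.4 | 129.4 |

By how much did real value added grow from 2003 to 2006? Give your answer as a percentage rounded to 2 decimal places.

Real value added 2003 = 2284.1/1.108 = 2061.46.
Real value added 2006 = 2804.4/1.294 = 2167.23.
Change = 2167.23/2061.46 − 1 = 0.0513.

5.13%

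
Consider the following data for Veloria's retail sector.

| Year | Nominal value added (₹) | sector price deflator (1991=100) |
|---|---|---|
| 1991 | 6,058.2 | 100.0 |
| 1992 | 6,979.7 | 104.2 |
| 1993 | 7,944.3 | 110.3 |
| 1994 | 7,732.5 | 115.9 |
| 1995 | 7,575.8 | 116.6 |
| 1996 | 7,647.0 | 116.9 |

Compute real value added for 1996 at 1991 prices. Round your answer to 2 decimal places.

Real value added 1996 = 7647.0 / 1.169 = 6541.49.

₹6,541.49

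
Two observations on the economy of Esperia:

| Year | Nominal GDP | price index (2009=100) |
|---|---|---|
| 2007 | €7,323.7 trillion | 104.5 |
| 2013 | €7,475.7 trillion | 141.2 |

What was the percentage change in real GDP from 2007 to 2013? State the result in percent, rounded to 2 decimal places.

-24.46%

Real GDP 2007 = 7323.7 / 1.045 = 7008.33.
Real GDP 2013 = 7475.7 / 1.412 = 5294.41.
Real growth = 5294.41 / 7008.33 − 1 = -0.2446.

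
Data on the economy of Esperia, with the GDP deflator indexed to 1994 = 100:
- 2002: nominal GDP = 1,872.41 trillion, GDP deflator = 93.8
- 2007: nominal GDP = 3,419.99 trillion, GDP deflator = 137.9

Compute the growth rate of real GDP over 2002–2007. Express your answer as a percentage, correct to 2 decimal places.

24.24%

Deflate each year: 2002 → 1872.41/0.938 = 1996.17; 2007 → 3419.99/1.379 = 2480.05.
So real GDP changed by 2480.05/1996.17 − 1 = 0.2424, i.e. 24.24%.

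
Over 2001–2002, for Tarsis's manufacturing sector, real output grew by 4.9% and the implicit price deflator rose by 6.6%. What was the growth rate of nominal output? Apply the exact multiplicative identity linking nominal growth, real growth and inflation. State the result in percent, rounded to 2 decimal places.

(1 + g_nom) = (1 + g_real)(1 + π) = 1.0490 × 1.0660 = 1.11823.

11.82%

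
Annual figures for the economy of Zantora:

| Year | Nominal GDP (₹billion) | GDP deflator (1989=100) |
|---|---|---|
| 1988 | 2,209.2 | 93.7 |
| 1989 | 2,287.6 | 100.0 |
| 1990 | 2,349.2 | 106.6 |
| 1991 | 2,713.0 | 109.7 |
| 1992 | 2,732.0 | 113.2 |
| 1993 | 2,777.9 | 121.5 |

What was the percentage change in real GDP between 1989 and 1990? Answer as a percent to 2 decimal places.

-3.67%

Real GDP 1989 = 2287.6/1.000 = 2287.60.
Real GDP 1990 = 2349.2/1.066 = 2203.75.
Change = 2203.75/2287.60 − 1 = -0.0367.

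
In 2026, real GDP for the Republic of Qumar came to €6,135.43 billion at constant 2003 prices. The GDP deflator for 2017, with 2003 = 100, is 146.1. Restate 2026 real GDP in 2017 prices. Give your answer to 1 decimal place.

€8,963.9 billion

Real GDP in 2017 prices = Real GDP in 2003 prices × (P_2017/P_2003) = 6135.43 × 1.461 = 8963.86.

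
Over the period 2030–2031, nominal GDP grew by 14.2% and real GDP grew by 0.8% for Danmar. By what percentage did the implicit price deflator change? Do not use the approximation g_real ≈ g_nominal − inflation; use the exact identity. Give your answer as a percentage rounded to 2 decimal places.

13.29%

(1 + g_nom) = (1 + g_real)(1 + π), so π = 1.1420 / 1.0080 − 1 = 0.13294.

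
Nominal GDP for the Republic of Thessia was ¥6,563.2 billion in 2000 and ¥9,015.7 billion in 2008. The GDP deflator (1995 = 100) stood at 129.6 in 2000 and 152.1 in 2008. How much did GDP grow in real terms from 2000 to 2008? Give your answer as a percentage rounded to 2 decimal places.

17.05%

Deflate each year: 2000 → 6563.2/1.296 = 5064.20; 2008 → 9015.7/1.521 = 5927.48.
So real GDP changed by 5927.48/5064.20 − 1 = 0.1705, i.e. 17.05%.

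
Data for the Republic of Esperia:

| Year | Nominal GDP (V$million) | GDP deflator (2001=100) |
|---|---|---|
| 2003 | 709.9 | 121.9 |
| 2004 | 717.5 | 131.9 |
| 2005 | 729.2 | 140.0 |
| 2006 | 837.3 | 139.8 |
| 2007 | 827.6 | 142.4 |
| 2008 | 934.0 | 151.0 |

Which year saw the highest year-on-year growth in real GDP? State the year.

2006

2004: real = 717.5/1.319 = 543.97; growth vs 2003 (582.36) = -6.59%.
2005: real = 729.2/1.400 = 520.86; growth vs 2004 (543.97) = -4.25%.
2006: real = 837.3/1.398 = 598.93; growth vs 2005 (520.86) = 14.99%.
2007: real = 827.6/1.424 = 581.18; growth vs 2006 (598.93) = -2.96%.
2008: real = 934.0/1.510 = 618.54; growth vs 2007 (581.18) = 6.43%.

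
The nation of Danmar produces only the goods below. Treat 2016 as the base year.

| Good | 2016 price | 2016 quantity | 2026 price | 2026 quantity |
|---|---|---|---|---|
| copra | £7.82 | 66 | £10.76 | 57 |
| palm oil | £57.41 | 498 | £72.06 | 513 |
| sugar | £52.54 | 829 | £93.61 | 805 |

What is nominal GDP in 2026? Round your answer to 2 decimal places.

Nominal GDP 2026 = Σ (p_2026 × q_2026) = 10.76·57 + 72.06·513 + 93.61·805 = 112936.15.

£112936.15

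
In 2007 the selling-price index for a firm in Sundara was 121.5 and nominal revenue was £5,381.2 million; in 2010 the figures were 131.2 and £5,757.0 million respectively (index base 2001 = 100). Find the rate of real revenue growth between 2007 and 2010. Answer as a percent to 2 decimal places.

-0.93%

Real revenue 2007 = 5381.2 / 1.215 = 4428.97.
Real revenue 2010 = 5757.0 / 1.312 = 4387.96.
Real growth = 4387.96 / 4428.97 − 1 = -0.0093.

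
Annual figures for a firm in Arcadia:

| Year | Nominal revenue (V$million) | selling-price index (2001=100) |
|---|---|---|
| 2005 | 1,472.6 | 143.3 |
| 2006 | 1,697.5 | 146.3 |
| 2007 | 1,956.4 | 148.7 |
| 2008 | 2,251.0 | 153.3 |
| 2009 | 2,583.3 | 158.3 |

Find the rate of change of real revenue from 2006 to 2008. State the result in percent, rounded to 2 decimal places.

26.55%

Real revenue 2006 = 1697.5/1.463 = 1160.29.
Real revenue 2008 = 2251.0/1.533 = 1468.36.
Change = 1468.36/1160.29 − 1 = 0.2655.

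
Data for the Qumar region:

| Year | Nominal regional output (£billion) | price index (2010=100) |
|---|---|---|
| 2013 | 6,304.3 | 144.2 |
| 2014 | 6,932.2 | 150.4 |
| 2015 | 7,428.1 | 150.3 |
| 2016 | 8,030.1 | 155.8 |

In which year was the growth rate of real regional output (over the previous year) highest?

2015

2014: real = 6932.2/1.504 = 4609.18; growth vs 2013 (4371.91) = 5.43%.
2015: real = 7428.1/1.503 = 4942.18; growth vs 2014 (4609.18) = 7.22%.
2016: real = 8030.1/1.558 = 5154.11; growth vs 2015 (4942.18) = 4.29%.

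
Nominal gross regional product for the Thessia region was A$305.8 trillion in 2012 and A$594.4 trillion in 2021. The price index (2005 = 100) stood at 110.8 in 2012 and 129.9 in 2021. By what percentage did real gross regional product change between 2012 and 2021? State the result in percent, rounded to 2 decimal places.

65.80%

Real gross regional product 2012 = 305.8 / 1.108 = 275.99.
Real gross regional product 2021 = 594.4 / 1.299 = 457.58.
Real growth = 457.58 / 275.99 − 1 = 0.6580.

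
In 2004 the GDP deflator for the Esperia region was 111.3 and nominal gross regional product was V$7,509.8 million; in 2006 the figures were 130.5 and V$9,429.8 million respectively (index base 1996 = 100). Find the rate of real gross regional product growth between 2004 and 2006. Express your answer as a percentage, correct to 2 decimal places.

Real gross regional product 2004 = 7509.8 / 1.113 = 6747.35.
Real gross regional product 2006 = 9429.8 / 1.305 = 7225.90.
Real growth = 7225.90 / 6747.35 − 1 = 0.0709.

7.09%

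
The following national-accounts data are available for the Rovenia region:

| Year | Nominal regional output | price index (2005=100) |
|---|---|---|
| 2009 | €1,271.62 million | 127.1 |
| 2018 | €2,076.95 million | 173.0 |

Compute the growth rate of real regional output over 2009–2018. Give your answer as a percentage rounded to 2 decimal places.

Real regional output 2009 = 1271.62 / 1.271 = 1000.49.
Real regional output 2018 = 2076.95 / 1.730 = 1200.55.
Real growth = 1200.55 / 1000.49 − 1 = 0.2000.

20.00%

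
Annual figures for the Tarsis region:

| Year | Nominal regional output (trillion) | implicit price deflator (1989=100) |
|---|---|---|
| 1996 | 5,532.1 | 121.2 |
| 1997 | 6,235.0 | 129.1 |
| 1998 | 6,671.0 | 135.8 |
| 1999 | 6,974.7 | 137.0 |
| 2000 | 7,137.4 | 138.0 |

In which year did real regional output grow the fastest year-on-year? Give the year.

1997

1997: real = 6235.0/1.291 = 4829.59; growth vs 1996 (4564.44) = 5.81%.
1998: real = 6671.0/1.358 = 4912.37; growth vs 1997 (4829.59) = 1.71%.
1999: real = 6974.7/1.370 = 5091.02; growth vs 1998 (4912.37) = 3.64%.
2000: real = 7137.4/1.380 = 5172.03; growth vs 1999 (5091.02) = 1.59%.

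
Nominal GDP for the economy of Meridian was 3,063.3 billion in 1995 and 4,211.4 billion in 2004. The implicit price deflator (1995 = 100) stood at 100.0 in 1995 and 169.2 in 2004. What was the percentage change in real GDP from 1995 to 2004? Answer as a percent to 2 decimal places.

Deflate each year: 1995 → 3063.3/1.000 = 3063.30; 2004 → 4211.4/1.692 = 2489.01.
So real GDP changed by 2489.01/3063.30 − 1 = -0.1875, i.e. -18.75%.

-18.75%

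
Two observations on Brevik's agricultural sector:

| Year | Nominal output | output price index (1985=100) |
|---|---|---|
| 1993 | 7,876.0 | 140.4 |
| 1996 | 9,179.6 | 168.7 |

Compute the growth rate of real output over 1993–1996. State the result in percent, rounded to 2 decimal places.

Real output 1993 = 7876.0 / 1.404 = 5609.69.
Real output 1996 = 9179.6 / 1.687 = 5441.38.
Real growth = 5441.38 / 5609.69 − 1 = -0.0300.

-3.00%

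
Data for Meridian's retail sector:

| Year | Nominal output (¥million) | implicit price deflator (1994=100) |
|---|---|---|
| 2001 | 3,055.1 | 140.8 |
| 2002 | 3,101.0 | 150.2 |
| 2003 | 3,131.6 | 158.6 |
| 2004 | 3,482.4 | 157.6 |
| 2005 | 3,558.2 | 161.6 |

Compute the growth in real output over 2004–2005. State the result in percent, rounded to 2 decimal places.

-0.35%

Real output 2004 = 3482.4/1.576 = 2209.64.
Real output 2005 = 3558.2/1.616 = 2201.86.
Change = 2201.86/2209.64 − 1 = -0.0035.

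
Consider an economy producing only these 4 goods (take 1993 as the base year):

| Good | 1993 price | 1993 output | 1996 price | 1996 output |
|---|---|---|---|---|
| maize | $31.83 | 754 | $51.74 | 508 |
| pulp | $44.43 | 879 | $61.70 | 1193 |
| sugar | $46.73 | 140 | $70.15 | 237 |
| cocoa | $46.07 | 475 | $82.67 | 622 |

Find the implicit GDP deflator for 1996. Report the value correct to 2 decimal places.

154.21

Nominal GDP 1996 = 51.74·508 + 61.70·1193 + 70.15·237 + 82.67·622 = 167938.31.
Real GDP 1996 (at 1993 prices) = 31.83·508 + 44.43·1193 + 46.73·237 + 46.07·622 = 108905.18.
Deflator = Nominal/Real × 100 = 167938.31/108905.18 × 100 = 154.206.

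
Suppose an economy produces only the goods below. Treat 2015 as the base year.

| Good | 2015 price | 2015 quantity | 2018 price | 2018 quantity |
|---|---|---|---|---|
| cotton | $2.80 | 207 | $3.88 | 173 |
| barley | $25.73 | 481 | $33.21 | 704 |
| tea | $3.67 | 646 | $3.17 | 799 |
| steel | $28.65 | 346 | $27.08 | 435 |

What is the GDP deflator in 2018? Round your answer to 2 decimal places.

112.86

Nominal GDP 2018 = 3.88·173 + 33.21·704 + 3.17·799 + 27.08·435 = 38363.71.
Real GDP 2018 (at 2015 prices) = 2.80·173 + 25.73·704 + 3.67·799 + 28.65·435 = 33993.40.
Deflator = Nominal/Real × 100 = 38363.71/33993.40 × 100 = 112.856.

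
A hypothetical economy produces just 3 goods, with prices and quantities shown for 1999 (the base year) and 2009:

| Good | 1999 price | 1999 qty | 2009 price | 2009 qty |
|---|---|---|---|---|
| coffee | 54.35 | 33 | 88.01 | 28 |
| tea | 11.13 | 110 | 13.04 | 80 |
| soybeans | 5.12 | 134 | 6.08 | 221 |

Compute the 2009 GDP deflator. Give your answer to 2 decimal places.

136.89

Nominal GDP 2009 = 88.01·28 + 13.04·80 + 6.08·221 = 4851.16.
Real GDP 2009 (at 1999 prices) = 54.35·28 + 11.13·80 + 5.12·221 = 3543.72.
Deflator = Nominal/Real × 100 = 4851.16/3543.72 × 100 = 136.895.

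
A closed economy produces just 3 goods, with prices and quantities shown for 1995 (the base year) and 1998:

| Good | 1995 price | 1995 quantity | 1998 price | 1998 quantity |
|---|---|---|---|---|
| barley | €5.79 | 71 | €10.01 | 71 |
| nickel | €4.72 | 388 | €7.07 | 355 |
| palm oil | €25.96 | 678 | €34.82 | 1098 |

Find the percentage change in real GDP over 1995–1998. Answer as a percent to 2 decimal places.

54.16%

Real GDP 1995 = Nominal GDP 1995 = 5.79·71 + 4.72·388 + 25.96·678 = 19843.33.
Real GDP 1998 (at 1995 prices) = 5.79·71 + 4.72·355 + 25.96·1098 = 30590.77.
Real growth = 30590.77/19843.33 − 1 = 0.5416.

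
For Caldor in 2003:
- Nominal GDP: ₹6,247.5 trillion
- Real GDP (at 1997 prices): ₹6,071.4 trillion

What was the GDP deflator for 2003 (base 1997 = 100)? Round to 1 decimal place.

GDP deflator = (Nominal / Real) × 100 = 6247.5 / 6071.4 × 100 = 102.90.

102.9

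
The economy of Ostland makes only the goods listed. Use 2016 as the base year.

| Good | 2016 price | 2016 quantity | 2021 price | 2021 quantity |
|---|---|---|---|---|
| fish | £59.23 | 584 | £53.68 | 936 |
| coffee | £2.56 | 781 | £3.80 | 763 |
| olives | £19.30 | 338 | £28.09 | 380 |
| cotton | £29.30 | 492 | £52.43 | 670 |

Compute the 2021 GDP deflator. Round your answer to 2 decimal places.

Nominal GDP 2021 = 53.68·936 + 3.80·763 + 28.09·380 + 52.43·670 = 98946.18.
Real GDP 2021 (at 2016 prices) = 59.23·936 + 2.56·763 + 19.30·380 + 29.30·670 = 84357.56.
Deflator = Nominal/Real × 100 = 98946.18/84357.56 × 100 = 117.294.

117.29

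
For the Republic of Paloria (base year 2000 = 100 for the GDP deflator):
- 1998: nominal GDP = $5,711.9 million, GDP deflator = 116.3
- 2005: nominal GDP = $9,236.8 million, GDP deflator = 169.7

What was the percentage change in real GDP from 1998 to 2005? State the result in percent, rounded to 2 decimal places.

Real GDP 1998 = 5711.9 / 1.163 = 4911.35.
Real GDP 2005 = 9236.8 / 1.697 = 5443.02.
Real growth = 5443.02 / 4911.35 − 1 = 0.1083.

10.83%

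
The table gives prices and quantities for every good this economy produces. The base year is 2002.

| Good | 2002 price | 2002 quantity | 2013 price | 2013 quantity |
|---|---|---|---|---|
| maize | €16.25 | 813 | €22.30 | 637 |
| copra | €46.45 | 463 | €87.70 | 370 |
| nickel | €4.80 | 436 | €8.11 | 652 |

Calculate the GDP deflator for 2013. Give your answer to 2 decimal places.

169.37

Nominal GDP 2013 = 22.30·637 + 87.70·370 + 8.11·652 = 51941.82.
Real GDP 2013 (at 2002 prices) = 16.25·637 + 46.45·370 + 4.80·652 = 30667.35.
Deflator = Nominal/Real × 100 = 51941.82/30667.35 × 100 = 169.372.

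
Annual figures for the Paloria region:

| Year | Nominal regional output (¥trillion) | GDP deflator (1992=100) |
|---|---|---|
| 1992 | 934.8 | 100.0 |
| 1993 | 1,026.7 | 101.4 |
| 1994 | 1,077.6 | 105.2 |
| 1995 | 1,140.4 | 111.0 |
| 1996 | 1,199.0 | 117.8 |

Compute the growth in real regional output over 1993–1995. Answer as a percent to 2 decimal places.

Real regional output 1993 = 1026.7/1.014 = 1012.52.
Real regional output 1995 = 1140.4/1.110 = 1027.39.
Change = 1027.39/1012.52 − 1 = 0.0147.

1.47%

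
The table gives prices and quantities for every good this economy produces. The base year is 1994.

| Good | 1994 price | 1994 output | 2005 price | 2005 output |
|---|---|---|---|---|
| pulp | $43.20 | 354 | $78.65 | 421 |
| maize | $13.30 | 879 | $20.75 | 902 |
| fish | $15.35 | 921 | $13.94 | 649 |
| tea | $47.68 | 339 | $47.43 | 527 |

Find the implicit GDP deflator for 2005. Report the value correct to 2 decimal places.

Nominal GDP 2005 = 78.65·421 + 20.75·902 + 13.94·649 + 47.43·527 = 85870.82.
Real GDP 2005 (at 1994 prices) = 43.20·421 + 13.30·902 + 15.35·649 + 47.68·527 = 65273.31.
Deflator = Nominal/Real × 100 = 85870.82/65273.31 × 100 = 131.556.

131.56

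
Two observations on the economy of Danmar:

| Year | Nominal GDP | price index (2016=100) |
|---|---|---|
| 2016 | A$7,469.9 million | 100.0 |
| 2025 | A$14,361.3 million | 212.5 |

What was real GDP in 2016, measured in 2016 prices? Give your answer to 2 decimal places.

Real GDP = Nominal / (price index/100) = 7469.9 / 1.000 = 7469.90.

A$7,469.90 million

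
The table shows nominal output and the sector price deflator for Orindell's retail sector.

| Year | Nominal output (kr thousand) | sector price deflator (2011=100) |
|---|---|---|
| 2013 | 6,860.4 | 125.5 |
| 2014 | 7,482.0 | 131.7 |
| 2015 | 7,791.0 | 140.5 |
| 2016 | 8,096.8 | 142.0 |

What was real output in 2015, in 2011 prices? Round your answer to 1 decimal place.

Real output 2015 = 7791.0 / 1.405 = 5545.20.

kr 5,545.2 thousand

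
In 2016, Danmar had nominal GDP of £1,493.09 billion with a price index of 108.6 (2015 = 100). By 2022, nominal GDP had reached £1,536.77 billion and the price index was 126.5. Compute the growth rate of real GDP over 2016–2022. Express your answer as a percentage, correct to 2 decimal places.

Real GDP 2016 = 1493.09 / 1.086 = 1374.85.
Real GDP 2022 = 1536.77 / 1.265 = 1214.84.
Real growth = 1214.84 / 1374.85 − 1 = -0.1164.

-11.64%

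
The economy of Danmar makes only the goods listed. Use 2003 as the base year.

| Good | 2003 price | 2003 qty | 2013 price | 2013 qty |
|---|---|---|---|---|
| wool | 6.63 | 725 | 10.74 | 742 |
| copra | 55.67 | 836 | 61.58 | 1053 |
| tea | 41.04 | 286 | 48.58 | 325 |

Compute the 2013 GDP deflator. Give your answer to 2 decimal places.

Nominal GDP 2013 = 10.74·742 + 61.58·1053 + 48.58·325 = 88601.32.
Real GDP 2013 (at 2003 prices) = 6.63·742 + 55.67·1053 + 41.04·325 = 76877.97.
Deflator = Nominal/Real × 100 = 88601.32/76877.97 × 100 = 115.249.

115.25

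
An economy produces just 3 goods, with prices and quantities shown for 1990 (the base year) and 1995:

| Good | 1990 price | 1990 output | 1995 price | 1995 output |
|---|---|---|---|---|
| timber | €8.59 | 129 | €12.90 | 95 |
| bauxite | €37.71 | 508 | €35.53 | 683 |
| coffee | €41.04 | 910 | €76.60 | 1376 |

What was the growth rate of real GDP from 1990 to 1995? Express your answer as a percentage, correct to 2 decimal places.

Real GDP 1990 = Nominal GDP 1990 = 8.59·129 + 37.71·508 + 41.04·910 = 57611.19.
Real GDP 1995 (at 1990 prices) = 8.59·95 + 37.71·683 + 41.04·1376 = 83043.02.
Real growth = 83043.02/57611.19 − 1 = 0.4414.

44.14%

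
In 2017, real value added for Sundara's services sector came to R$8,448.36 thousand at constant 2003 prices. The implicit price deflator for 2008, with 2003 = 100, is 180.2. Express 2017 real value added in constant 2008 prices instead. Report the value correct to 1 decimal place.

R$15,223.9 thousand

Real value added in 2008 prices = Real value added in 2003 prices × (P_2008/P_2003) = 8448.36 × 1.802 = 15223.94.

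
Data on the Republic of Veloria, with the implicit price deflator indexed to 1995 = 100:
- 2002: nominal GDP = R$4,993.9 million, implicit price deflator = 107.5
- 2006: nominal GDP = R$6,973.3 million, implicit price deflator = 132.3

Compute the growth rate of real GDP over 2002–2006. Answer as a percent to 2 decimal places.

Real GDP 2002 = 4993.9 / 1.075 = 4645.49.
Real GDP 2006 = 6973.3 / 1.323 = 5270.82.
Real growth = 5270.82 / 4645.49 − 1 = 0.1346.

13.46%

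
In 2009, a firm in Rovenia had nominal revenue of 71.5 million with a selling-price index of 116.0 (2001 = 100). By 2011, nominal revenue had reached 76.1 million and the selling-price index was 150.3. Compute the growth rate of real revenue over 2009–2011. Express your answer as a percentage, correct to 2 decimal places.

Real revenue 2009 = 71.5 / 1.160 = 61.64.
Real revenue 2011 = 76.1 / 1.503 = 50.63.
Real growth = 50.63 / 61.64 − 1 = -0.1786.

-17.86%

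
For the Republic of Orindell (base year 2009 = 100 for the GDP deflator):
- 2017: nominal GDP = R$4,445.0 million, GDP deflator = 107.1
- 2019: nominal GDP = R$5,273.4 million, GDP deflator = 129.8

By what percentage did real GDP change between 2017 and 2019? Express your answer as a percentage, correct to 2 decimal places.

Deflate each year: 2017 → 4445.0/1.071 = 4150.33; 2019 → 5273.4/1.298 = 4062.71.
So real GDP changed by 4062.71/4150.33 − 1 = -0.0211, i.e. -2.11%.

-2.11%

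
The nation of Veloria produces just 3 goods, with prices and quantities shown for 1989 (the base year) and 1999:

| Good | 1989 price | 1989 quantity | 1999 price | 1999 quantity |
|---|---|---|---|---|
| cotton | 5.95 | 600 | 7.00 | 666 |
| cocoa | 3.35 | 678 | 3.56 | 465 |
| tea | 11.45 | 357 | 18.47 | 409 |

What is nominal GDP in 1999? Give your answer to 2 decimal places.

13871.63

Nominal GDP 1999 = Σ (p_1999 × q_1999) = 7.00·666 + 3.56·465 + 18.47·409 = 13871.63.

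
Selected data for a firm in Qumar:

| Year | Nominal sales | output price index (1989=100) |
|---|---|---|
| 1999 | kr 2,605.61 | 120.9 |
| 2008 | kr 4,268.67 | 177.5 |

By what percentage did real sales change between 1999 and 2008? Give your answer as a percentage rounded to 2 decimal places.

Deflate each year: 1999 → 2605.61/1.209 = 2155.18; 2008 → 4268.67/1.775 = 2404.88.
So real sales changed by 2404.88/2155.18 − 1 = 0.1159, i.e. 11.59%.

11.59%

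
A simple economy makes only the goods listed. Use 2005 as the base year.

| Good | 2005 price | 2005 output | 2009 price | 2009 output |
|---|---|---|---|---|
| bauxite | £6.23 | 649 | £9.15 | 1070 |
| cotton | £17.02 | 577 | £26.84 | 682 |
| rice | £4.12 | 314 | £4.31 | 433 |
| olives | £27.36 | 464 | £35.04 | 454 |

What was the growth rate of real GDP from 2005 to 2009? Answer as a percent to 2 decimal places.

16.61%

Real GDP 2005 = Nominal GDP 2005 = 6.23·649 + 17.02·577 + 4.12·314 + 27.36·464 = 27852.53.
Real GDP 2009 (at 2005 prices) = 6.23·1070 + 17.02·682 + 4.12·433 + 27.36·454 = 32479.14.
Real growth = 32479.14/27852.53 − 1 = 0.1661.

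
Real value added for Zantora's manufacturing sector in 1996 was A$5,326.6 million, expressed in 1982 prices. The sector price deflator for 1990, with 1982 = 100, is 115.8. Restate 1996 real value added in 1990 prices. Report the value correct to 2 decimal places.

A$6,168.20 million

Real value added in 1990 prices = Real value added in 1982 prices × (P_1990/P_1982) = 5326.6 × 1.158 = 6168.20.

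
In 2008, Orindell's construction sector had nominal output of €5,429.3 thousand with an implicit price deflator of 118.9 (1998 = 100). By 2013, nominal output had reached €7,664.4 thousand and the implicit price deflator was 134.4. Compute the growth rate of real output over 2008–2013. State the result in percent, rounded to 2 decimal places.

24.89%

Deflate each year: 2008 → 5429.3/1.189 = 4566.27; 2013 → 7664.4/1.344 = 5702.68.
So real output changed by 5702.68/4566.27 − 1 = 0.2489, i.e. 24.89%.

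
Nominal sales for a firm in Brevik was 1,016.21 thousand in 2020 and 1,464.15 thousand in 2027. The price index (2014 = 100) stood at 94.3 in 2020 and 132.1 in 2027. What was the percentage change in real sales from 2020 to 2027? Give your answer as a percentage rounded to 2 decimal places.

Deflate each year: 2020 → 1016.21/0.943 = 1077.64; 2027 → 1464.15/1.321 = 1108.36.
So real sales changed by 1108.36/1077.64 − 1 = 0.0285, i.e. 2.85%.

2.85%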